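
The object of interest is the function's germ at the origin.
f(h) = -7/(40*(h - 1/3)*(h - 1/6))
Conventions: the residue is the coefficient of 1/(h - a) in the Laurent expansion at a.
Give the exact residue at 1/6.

The residue is 21/20.

At the order-1 pole 1/6 set g(h) = (h - (1/6))*f(h) = -7/(40*(h - 1/3)).
Simple pole: residue = g(a) at a = 1/6, which is 21/20.


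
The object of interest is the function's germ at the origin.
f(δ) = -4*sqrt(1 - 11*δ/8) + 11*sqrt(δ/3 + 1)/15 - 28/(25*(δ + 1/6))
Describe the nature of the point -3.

The term (11/15)*sqrt(1 - δ/(-3)) has argument 1 - -3/(-3) = 0 at -3: a square-root (algebraic, two-sheeted) branch point; the remaining terms are analytic or single-valued there.

The point is an algebraic (square-root) branch point.


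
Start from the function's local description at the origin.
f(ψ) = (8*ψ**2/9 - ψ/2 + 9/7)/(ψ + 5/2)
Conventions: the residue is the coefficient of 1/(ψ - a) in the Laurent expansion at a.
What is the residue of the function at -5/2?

The residue is 2039/252.

At the order-1 pole -5/2 set g(ψ) = (ψ - (-5/2))*f(ψ) = 8*ψ**2/9 - ψ/2 + 9/7.
Simple pole: residue = g(a) at a = -5/2, which is 2039/252.


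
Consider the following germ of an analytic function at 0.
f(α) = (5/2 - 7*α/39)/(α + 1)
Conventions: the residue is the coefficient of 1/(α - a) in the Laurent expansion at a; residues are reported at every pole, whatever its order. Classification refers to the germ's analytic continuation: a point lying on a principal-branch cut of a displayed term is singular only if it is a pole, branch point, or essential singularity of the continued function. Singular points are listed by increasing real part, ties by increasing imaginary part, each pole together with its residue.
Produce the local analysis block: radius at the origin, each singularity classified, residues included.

Denominator factor (α + 1): pole of order 1 at -1, modulus 1.
The radius of convergence is the smallest modulus among the singular points: 1.
At the order-1 pole -1 set g(α) = (α - (-1))*f(α) = 5/2 - 7*α/39.
Simple pole: residue = g(a) at a = -1, which is 209/78.

Radius of convergence at 0: 1.
At -1: a pole of order 1; residue 209/78.


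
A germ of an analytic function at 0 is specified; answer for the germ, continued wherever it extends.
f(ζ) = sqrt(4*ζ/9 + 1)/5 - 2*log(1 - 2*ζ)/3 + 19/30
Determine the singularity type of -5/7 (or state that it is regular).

There is no denominator, hence no pole anywhere.
Branch term sqrt(1 - ζ/(-9/4)): argument at -5/7 is 43/63, nonzero, so -5/7 is not its branch point (a point on a principal cut is still regular for the continued germ).
Branch term log(1 - ζ/(1/2)): argument at -5/7 is 17/7, nonzero, so -5/7 is not its branch point (a point on a principal cut is still regular for the continued germ).
So the germ continues analytically to -5/7.

The point is a regular point.


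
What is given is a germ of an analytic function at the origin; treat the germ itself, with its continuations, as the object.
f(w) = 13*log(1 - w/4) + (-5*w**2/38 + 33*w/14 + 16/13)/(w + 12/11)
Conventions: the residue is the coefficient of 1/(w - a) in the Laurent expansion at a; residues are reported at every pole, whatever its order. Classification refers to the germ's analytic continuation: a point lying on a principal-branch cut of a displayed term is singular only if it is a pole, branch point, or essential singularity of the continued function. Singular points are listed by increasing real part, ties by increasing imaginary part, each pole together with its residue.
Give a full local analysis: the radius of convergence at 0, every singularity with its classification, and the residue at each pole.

Radius of convergence at 0: 12/11.
At -12/11: a pole of order 1; residue -313238/209209.
At 4: a logarithmic branch point.

Denominator factor (w + 12/11): pole of order 1 at -12/11, modulus 12/11.
Branch term (13)*log(1 - w/(4)): its argument vanishes at w = 4, a logarithmic branch point, modulus 4.
The radius of convergence is the smallest modulus among the singular points: 12/11.
The branch term is analytic at -12/11 and contributes nothing to the residue; only the rational part matters.
At the order-1 pole -12/11 set g(w) = (w - (-12/11))*(rational part) = -5*w**2/38 + 33*w/14 + 16/13.
Simple pole: residue = g(a) at a = -12/11, which is -313238/209209.
List the singular points by increasing real part (a conjugate pair: the negative imaginary part first).


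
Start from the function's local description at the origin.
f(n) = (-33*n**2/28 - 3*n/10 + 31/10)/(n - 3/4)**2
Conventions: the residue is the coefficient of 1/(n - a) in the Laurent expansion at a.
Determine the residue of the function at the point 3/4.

At the order-2 pole 3/4 set g(n) = (n - (3/4))^2*f(n) = -33*n**2/28 - 3*n/10 + 31/10.
Order-2 pole: residue = g'(a); g'(3/4) = -579/280, so the residue is -579/280.

The residue is -579/280.


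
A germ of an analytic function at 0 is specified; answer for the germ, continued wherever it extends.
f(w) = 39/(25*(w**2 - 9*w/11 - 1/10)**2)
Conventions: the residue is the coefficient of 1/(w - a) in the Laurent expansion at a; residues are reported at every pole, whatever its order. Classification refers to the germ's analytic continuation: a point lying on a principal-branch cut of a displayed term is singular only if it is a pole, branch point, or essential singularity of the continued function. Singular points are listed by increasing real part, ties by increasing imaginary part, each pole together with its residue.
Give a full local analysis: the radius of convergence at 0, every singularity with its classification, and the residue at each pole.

Radius of convergence at 0: -9/22 + (1/110)*sqrt(3235).
At 9/22 - (1/110)*sqrt(3235): a pole of order 2; residue (103818/2093045)*sqrt(3235).
At 9/22 + (1/110)*sqrt(3235): a pole of order 2; residue -(103818/2093045)*sqrt(3235).

Denominator factor (w**2 - 9*w/11 - 1/10)^2: discriminant 647/605, real irrational roots 9/22 + (1/110)*sqrt(3235) and 9/22 - (1/110)*sqrt(3235); poles of order 2, moduli 9/22 + (1/110)*sqrt(3235) and -9/22 + (1/110)*sqrt(3235).
The radius of convergence is the smallest modulus among the singular points: -9/22 + (1/110)*sqrt(3235).
The factor w**2 - 9*w/11 - 1/10 splits as (w - a)(w - a') with a = 9/22 - (1/110)*sqrt(3235), a' = 9/22 + (1/110)*sqrt(3235). At the order-2 pole a set g(w) = (w - a)^2*f(w) = [39/25] / (w - a')^2.
Order-2 pole: residue = g'(a); g'(9/22 - (1/110)*sqrt(3235)) = (103818/2093045)*sqrt(3235), so the residue is (103818/2093045)*sqrt(3235).
The factor w**2 - 9*w/11 - 1/10 splits as (w - a)(w - a') with a = 9/22 + (1/110)*sqrt(3235), a' = 9/22 - (1/110)*sqrt(3235). At the order-2 pole a set g(w) = (w - a)^2*f(w) = [39/25] / (w - a')^2.
Order-2 pole: residue = g'(a); g'(9/22 + (1/110)*sqrt(3235)) = -(103818/2093045)*sqrt(3235), so the residue is -(103818/2093045)*sqrt(3235).
List the singular points by increasing real part (a conjugate pair: the negative imaginary part first).


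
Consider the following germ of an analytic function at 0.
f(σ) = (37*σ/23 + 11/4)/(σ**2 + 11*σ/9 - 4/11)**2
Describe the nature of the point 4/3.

The point is a regular point.

Denominator factors: σ**2 + 11*σ/9 - 4/11 = 904/297 at σ = 4/3 — none vanishes.
So the germ continues analytically to 4/3.


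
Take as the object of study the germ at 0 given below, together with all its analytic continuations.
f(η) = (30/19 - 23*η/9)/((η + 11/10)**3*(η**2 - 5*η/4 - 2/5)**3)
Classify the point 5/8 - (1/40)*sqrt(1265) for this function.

The point is a pole of order 3.

The denominator factor η**2 - 5*η/4 - 2/5 vanishes at 5/8 - (1/40)*sqrt(1265) and appears to the power 3; the numerator there equals -25/1368 + (23/360)*sqrt(1265), nonzero, and no other factor vanishes.
Hence a pole whose order is the multiplicity, 3.


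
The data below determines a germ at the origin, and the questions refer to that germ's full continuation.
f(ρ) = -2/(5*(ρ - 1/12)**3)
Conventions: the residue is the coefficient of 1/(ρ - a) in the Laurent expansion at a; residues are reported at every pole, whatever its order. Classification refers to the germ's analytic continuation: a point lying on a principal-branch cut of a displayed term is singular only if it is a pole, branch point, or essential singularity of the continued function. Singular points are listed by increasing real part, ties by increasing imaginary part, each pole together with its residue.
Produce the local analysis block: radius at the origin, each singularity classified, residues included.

Denominator factor (ρ - 1/12)^3: pole of order 3 at 1/12, modulus 1/12.
The radius of convergence is the smallest modulus among the singular points: 1/12.
At the order-3 pole 1/12 set g(ρ) = (ρ - (1/12))^3*f(ρ) = -2/5.
Order-3 pole: residue = g''(a)/2; g''(1/12) = 0, so the residue is 0.

Radius of convergence at 0: 1/12.
At 1/12: a pole of order 3; residue 0.


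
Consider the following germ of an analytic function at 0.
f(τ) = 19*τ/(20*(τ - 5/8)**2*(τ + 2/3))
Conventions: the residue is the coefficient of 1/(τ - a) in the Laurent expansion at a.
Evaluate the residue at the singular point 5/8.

At the order-2 pole 5/8 set g(τ) = (τ - (5/8))^2*f(τ) = 19*τ/(20*(τ + 2/3)).
Order-2 pole: residue = g'(a); g'(5/8) = 1824/4805, so the residue is 1824/4805.

The residue is 1824/4805.


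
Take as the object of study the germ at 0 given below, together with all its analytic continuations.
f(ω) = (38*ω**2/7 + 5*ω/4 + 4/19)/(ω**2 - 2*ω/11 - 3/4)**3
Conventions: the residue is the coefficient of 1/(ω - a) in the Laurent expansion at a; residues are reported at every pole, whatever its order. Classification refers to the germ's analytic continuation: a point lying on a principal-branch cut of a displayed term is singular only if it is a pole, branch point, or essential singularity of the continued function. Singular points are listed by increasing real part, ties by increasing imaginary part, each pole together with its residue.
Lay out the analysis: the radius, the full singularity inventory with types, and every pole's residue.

Radius of convergence at 0: -1/11 + (1/22)*sqrt(367).
At 1/11 - (1/22)*sqrt(367): a pole of order 3; residue (257826679/13148609558)*sqrt(367).
At 1/11 + (1/22)*sqrt(367): a pole of order 3; residue -(257826679/13148609558)*sqrt(367).


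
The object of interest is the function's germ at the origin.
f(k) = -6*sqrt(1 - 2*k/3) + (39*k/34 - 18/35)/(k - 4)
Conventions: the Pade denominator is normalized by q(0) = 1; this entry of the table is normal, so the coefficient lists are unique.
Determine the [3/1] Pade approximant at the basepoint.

The Pade approximant has numerator coefficients [-411/70, 9662733/2218568, -16515/32626, -14495/587268]; denominator coefficients [1, -87019/195756].

Taylor coefficients needed (expand at 0): a_0 = -411/70, a_1 = 2077/1190, a_2 = 3851/14280, a_3 = 16313/171360, a_4 = 87019/2056320.
Write the denominator as Q(k) = 1 + q1*k. Requiring Q*f - P = O(k^5) with deg P <= 3 kills the coefficients of k^4..k^4 in Q*f:
  k^4: a_4 + q1*a_3 = 0, i.e. 87019/2056320 + (16313/171360)*q1 = 0.
Solving this linear system: q1 = -87019/195756.
The numerator is Q*f truncated at degree 3: P0 = a_0 = -411/70; P1 = a_1 + q1*a_0 = 9662733/2218568; P2 = a_2 + q1*a_1 = -16515/32626; P3 = a_3 + q1*a_2 = -14495/587268.


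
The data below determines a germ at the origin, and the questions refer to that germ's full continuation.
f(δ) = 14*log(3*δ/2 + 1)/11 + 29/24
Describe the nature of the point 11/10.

The point is a regular point.

There is no denominator, hence no pole anywhere.
Branch term log(1 - δ/(-2/3)): argument at 11/10 is 53/20, nonzero, so 11/10 is not its branch point (a point on a principal cut is still regular for the continued germ).
So the germ continues analytically to 11/10.


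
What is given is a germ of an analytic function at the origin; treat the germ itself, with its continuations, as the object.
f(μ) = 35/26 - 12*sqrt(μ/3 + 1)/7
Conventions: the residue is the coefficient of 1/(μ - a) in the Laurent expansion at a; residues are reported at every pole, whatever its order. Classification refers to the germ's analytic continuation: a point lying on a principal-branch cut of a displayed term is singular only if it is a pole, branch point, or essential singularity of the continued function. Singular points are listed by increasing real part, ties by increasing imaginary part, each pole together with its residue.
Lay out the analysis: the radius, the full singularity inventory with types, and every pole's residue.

Radius of convergence at 0: 3.
At -3: an algebraic (square-root) branch point.

Branch term (-12/7)*sqrt(1 - μ/(-3)): its argument vanishes at μ = -3, a square-root branch point, modulus 3.
The radius of convergence is the smallest modulus among the singular points: 3.


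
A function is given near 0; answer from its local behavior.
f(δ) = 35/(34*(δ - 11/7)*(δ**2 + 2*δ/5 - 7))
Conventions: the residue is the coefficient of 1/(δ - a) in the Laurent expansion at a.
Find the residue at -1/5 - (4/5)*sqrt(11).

The residue is 8575/65008 - (37975/1430176)*sqrt(11).

The factor δ**2 + 2*δ/5 - 7 splits as (δ - a)(δ - a') with a = -1/5 - (4/5)*sqrt(11), a' = -1/5 + (4/5)*sqrt(11). At the order-1 pole a set g(δ) = (δ - a)*f(δ) = [35/(34*(δ - 11/7))] / (δ - a').
Simple pole: residue = g(a) at a = -1/5 - (4/5)*sqrt(11), which is 8575/65008 - (37975/1430176)*sqrt(11).


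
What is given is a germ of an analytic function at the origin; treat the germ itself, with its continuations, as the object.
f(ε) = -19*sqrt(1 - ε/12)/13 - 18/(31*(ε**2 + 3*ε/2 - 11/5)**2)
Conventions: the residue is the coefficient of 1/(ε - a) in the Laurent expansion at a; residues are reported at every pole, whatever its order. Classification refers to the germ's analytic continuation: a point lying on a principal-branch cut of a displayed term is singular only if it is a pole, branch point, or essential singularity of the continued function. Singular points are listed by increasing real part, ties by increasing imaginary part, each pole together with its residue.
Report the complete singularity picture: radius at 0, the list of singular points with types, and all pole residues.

Radius of convergence at 0: -3/4 + (1/20)*sqrt(1105).
At -3/4 - (1/20)*sqrt(1105): a pole of order 2; residue -(1440/1514071)*sqrt(1105).
At -3/4 + (1/20)*sqrt(1105): a pole of order 2; residue (1440/1514071)*sqrt(1105).
At 12: an algebraic (square-root) branch point.

Denominator factor (ε**2 + 3*ε/2 - 11/5)^2: discriminant 221/20, real irrational roots -3/4 + (1/20)*sqrt(1105) and -3/4 - (1/20)*sqrt(1105); poles of order 2, moduli -3/4 + (1/20)*sqrt(1105) and 3/4 + (1/20)*sqrt(1105).
Branch term (-19/13)*sqrt(1 - ε/(12)): its argument vanishes at ε = 12, a square-root branch point, modulus 12.
The radius of convergence is the smallest modulus among the singular points: -3/4 + (1/20)*sqrt(1105).
The branch term is analytic at -3/4 - (1/20)*sqrt(1105) and contributes nothing to the residue; only the rational part matters.
The factor ε**2 + 3*ε/2 - 11/5 splits as (ε - a)(ε - a') with a = -3/4 - (1/20)*sqrt(1105), a' = -3/4 + (1/20)*sqrt(1105). At the order-2 pole a set g(ε) = (ε - a)^2*(rational part) = [-18/31] / (ε - a')^2.
Order-2 pole: residue = g'(a); g'(-3/4 - (1/20)*sqrt(1105)) = -(1440/1514071)*sqrt(1105), so the residue is -(1440/1514071)*sqrt(1105).
The branch term is analytic at -3/4 + (1/20)*sqrt(1105) and contributes nothing to the residue; only the rational part matters.
The factor ε**2 + 3*ε/2 - 11/5 splits as (ε - a)(ε - a') with a = -3/4 + (1/20)*sqrt(1105), a' = -3/4 - (1/20)*sqrt(1105). At the order-2 pole a set g(ε) = (ε - a)^2*(rational part) = [-18/31] / (ε - a')^2.
Order-2 pole: residue = g'(a); g'(-3/4 + (1/20)*sqrt(1105)) = (1440/1514071)*sqrt(1105), so the residue is (1440/1514071)*sqrt(1105).
List the singular points by increasing real part (a conjugate pair: the negative imaginary part first).


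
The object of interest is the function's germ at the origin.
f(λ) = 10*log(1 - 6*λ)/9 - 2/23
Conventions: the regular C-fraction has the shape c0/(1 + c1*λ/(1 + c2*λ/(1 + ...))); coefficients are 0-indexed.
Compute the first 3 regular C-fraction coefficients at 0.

The regular C-fraction coefficients are [-2/23, -230/3, 221/3].

Taylor coefficients (expand at 0): a_0 = -2/23, a_1 = -20/3, a_2 = -20.
c0 = a_0 = -2/23. Peel one level at a time: if S = 1 + c*λ/S' with S'(0) = 1, then c is the λ-coefficient of S and S' = c*λ/(S - 1).
S_1 = c0/f = 1 + (-230/3)*λ + (50830/9)*λ^2 + ...; c1 = -230/3.
S_2 = c1*λ/(S_1 - 1) = 1 + (221/3)*λ + ...; c2 = 221/3.


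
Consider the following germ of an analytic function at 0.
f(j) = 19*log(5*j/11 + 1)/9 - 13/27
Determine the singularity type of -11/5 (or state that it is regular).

The point is a logarithmic branch point.

The term (19/9)*log(1 - j/(-11/5)) has argument 1 - -11/5/(-11/5) = 0 at -11/5: a logarithmic (infinitely-sheeted) branch point; the remaining terms are analytic or single-valued there.


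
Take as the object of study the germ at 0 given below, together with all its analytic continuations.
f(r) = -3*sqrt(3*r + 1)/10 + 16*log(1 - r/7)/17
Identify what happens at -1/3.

The term (-3/10)*sqrt(1 - r/(-1/3)) has argument 1 - -1/3/(-1/3) = 0 at -1/3: a square-root (algebraic, two-sheeted) branch point; the remaining terms are analytic or single-valued there.

The point is an algebraic (square-root) branch point.


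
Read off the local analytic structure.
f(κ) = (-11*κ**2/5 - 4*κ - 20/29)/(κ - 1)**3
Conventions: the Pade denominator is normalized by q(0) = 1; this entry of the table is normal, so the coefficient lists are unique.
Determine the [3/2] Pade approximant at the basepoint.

The Pade approximant has numerator coefficients [20/29, 70309312/16307483, 332334333/81537415, 110778111/81537415]; denominator coefficients [1, -1433012/562327, 981574/562327].

Taylor coefficients needed (expand at 0): a_0 = 20/29, a_1 = 176/29, a_2 = 2659/145, a_3 = 5437/145, a_4 = 9214/145, a_5 = 2798/29.
Write the denominator as Q(κ) = 1 + q1*κ + q2*κ^2. Requiring Q*f - P = O(κ^6) with deg P <= 3 kills the coefficients of κ^4..κ^5 in Q*f:
  κ^4: a_4 + q1*a_3 + q2*a_2 = 0, i.e. 9214/145 + (5437/145)*q1 + (2659/145)*q2 = 0.
  κ^5: a_5 + q1*a_4 + q2*a_3 = 0, i.e. 2798/29 + (9214/145)*q1 + (5437/145)*q2 = 0.
Solving this linear system: q1 = -1433012/562327, q2 = 981574/562327.
The numerator is Q*f truncated at degree 3: P0 = a_0 = 20/29; P1 = a_1 + q1*a_0 = 70309312/16307483; P2 = a_2 + q1*a_1 + q2*a_0 = 332334333/81537415; P3 = a_3 + q1*a_2 + q2*a_1 = 110778111/81537415.


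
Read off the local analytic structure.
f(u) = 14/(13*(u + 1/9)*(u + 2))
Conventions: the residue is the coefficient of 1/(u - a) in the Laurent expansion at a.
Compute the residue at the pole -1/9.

At the order-1 pole -1/9 set g(u) = (u - (-1/9))*f(u) = 14/(13*(u + 2)).
Simple pole: residue = g(a) at a = -1/9, which is 126/221.

The residue is 126/221.


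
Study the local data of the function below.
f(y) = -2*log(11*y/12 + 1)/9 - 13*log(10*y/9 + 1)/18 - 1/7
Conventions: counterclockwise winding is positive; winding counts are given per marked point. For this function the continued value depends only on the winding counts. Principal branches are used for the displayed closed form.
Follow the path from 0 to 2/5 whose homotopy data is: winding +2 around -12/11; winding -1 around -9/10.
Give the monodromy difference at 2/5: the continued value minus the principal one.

The rational part is single-valued and drops out of the difference; each branch term changes only by its own monodromy.
(-2/9)*log(1 - y/(-12/11)): each positive loop around -12/11 adds 2*pi*i to the log, so winding +2 contributes (-2/9)*(2)*2*pi*i = -(8/9)*pi*i.
(-13/18)*log(1 - y/(-9/10)): each positive loop around -9/10 adds 2*pi*i to the log, so winding -1 contributes (-13/18)*(-1)*2*pi*i = (13/9)*pi*i.
Summing the contributions at y = 2/5 gives (5/9)*pi*i.

Continued minus principal equals (5/9)*pi*i.


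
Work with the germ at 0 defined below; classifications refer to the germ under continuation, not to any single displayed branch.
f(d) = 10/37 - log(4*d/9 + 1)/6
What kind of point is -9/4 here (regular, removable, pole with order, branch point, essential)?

The term (-1/6)*log(1 - d/(-9/4)) has argument 1 - -9/4/(-9/4) = 0 at -9/4: a logarithmic (infinitely-sheeted) branch point; the remaining terms are analytic or single-valued there.

The point is a logarithmic branch point.


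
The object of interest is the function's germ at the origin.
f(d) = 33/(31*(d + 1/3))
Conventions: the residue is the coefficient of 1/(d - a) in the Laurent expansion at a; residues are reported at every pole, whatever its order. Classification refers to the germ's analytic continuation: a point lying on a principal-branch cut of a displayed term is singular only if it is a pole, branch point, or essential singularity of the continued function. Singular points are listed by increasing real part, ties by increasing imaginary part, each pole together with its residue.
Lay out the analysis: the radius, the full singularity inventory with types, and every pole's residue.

Denominator factor (d + 1/3): pole of order 1 at -1/3, modulus 1/3.
The radius of convergence is the smallest modulus among the singular points: 1/3.
At the order-1 pole -1/3 set g(d) = (d - (-1/3))*f(d) = 33/31.
Simple pole: residue = g(a) at a = -1/3, which is 33/31.

Radius of convergence at 0: 1/3.
At -1/3: a pole of order 1; residue 33/31.


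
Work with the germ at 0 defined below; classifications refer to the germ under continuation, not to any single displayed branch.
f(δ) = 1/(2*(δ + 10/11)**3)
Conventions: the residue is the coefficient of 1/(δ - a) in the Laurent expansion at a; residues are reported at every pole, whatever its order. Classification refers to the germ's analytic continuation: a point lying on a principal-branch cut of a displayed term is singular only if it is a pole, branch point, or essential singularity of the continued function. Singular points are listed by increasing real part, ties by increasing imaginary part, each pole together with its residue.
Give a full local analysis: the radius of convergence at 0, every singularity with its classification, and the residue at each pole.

Radius of convergence at 0: 10/11.
At -10/11: a pole of order 3; residue 0.

Denominator factor (δ + 10/11)^3: pole of order 3 at -10/11, modulus 10/11.
The radius of convergence is the smallest modulus among the singular points: 10/11.
At the order-3 pole -10/11 set g(δ) = (δ - (-10/11))^3*f(δ) = 1/2.
Order-3 pole: residue = g''(a)/2; g''(-10/11) = 0, so the residue is 0.


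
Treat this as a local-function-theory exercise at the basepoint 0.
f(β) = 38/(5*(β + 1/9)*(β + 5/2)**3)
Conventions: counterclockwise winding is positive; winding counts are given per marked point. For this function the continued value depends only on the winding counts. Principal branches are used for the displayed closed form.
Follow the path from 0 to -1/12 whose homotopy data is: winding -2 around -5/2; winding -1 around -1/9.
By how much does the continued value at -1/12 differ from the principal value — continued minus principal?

The function is rational, hence single-valued: continuing it around any pole returns the same value, so the difference is 0.

Continued minus principal equals 0.


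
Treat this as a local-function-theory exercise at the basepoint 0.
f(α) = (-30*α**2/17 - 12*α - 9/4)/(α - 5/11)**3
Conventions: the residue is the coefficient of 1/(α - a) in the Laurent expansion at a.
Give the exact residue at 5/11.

The residue is -30/17.

At the order-3 pole 5/11 set g(α) = (α - (5/11))^3*f(α) = -30*α**2/17 - 12*α - 9/4.
Order-3 pole: residue = g''(a)/2; g''(5/11) = -60/17, so the residue is -30/17.


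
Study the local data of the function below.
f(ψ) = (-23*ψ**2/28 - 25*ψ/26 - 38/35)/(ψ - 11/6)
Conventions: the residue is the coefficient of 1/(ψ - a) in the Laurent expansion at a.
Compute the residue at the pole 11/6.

The residue is -367531/65520.

At the order-1 pole 11/6 set g(ψ) = (ψ - (11/6))*f(ψ) = -23*ψ**2/28 - 25*ψ/26 - 38/35.
Simple pole: residue = g(a) at a = 11/6, which is -367531/65520.


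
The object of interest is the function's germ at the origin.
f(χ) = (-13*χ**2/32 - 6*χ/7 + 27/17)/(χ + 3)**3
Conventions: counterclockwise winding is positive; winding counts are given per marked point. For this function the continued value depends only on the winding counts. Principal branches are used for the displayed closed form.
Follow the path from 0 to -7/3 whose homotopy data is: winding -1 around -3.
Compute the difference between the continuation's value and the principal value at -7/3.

The function is rational, hence single-valued: continuing it around any pole returns the same value, so the difference is 0.

Continued minus principal equals 0.


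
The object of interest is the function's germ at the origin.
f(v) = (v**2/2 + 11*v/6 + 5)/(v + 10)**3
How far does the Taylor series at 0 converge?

Denominator factor (v + 10)^3: pole of order 3 at -10, modulus 10.
The radius of convergence is the smallest modulus among the singular points: 10.

The radius of convergence is 10.


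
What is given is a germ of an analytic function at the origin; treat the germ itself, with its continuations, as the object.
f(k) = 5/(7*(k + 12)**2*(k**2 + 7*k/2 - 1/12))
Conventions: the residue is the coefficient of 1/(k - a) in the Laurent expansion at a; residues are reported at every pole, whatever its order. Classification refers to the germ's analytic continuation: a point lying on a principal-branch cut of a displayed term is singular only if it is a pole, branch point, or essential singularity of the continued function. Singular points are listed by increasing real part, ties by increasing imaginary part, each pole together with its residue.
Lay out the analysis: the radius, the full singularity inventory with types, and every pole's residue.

Radius of convergence at 0: -7/4 + (1/12)*sqrt(453).
At -12: a pole of order 2; residue 14760/10470103.
At -7/4 - (1/12)*sqrt(453): a pole of order 1; residue -7380/10470103 - (22260/225855079)*sqrt(453).
At -7/4 + (1/12)*sqrt(453): a pole of order 1; residue -7380/10470103 + (22260/225855079)*sqrt(453).


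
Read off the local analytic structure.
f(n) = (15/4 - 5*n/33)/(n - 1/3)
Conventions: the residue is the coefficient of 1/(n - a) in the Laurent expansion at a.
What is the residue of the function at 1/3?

At the order-1 pole 1/3 set g(n) = (n - (1/3))*f(n) = 15/4 - 5*n/33.
Simple pole: residue = g(a) at a = 1/3, which is 1465/396.

The residue is 1465/396.


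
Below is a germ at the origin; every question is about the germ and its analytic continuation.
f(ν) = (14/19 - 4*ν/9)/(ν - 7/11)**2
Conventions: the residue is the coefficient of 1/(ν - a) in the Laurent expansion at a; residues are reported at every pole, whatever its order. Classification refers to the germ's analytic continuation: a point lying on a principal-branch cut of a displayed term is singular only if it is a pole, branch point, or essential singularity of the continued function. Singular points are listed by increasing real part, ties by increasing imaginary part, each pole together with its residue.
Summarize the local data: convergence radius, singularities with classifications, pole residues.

Denominator factor (ν - 7/11)^2: pole of order 2 at 7/11, modulus 7/11.
The radius of convergence is the smallest modulus among the singular points: 7/11.
At the order-2 pole 7/11 set g(ν) = (ν - (7/11))^2*f(ν) = 14/19 - 4*ν/9.
Order-2 pole: residue = g'(a); g'(7/11) = -4/9, so the residue is -4/9.

Radius of convergence at 0: 7/11.
At 7/11: a pole of order 2; residue -4/9.


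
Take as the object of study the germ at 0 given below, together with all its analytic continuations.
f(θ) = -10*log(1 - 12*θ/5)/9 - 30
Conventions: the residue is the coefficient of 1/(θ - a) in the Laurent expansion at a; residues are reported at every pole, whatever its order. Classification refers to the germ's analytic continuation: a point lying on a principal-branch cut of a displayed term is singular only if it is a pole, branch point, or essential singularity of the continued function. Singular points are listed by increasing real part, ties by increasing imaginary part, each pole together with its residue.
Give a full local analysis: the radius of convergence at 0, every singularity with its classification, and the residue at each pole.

Branch term (-10/9)*log(1 - θ/(5/12)): its argument vanishes at θ = 5/12, a logarithmic branch point, modulus 5/12.
The radius of convergence is the smallest modulus among the singular points: 5/12.

Radius of convergence at 0: 5/12.
At 5/12: a logarithmic branch point.


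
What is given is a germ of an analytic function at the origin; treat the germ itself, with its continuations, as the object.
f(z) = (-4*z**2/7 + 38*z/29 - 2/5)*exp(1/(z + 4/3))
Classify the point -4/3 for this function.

The exponent 1/(z - (-4/3)) has a pole at -4/3, so exp(1/(z - (-4/3))) takes every nonzero value near it: an essential singularity (not a pole of any order).

The point is an essential singularity.


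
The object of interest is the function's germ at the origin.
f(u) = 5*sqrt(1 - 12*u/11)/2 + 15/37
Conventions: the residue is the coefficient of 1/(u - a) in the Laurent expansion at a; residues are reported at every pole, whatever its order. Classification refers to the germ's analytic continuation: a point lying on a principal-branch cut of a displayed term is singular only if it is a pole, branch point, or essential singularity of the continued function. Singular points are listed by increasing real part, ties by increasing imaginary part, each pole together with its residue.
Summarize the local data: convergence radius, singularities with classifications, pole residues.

Radius of convergence at 0: 11/12.
At 11/12: an algebraic (square-root) branch point.

Branch term (5/2)*sqrt(1 - u/(11/12)): its argument vanishes at u = 11/12, a square-root branch point, modulus 11/12.
The radius of convergence is the smallest modulus among the singular points: 11/12.


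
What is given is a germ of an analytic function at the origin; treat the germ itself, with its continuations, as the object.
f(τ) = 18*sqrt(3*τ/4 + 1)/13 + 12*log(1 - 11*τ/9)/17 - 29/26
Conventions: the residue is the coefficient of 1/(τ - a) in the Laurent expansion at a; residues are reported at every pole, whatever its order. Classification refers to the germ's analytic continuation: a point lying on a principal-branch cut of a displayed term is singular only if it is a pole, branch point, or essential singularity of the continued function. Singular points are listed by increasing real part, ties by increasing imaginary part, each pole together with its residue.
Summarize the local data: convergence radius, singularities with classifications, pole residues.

Branch term (12/17)*log(1 - τ/(9/11)): its argument vanishes at τ = 9/11, a logarithmic branch point, modulus 9/11.
Branch term (18/13)*sqrt(1 - τ/(-4/3)): its argument vanishes at τ = -4/3, a square-root branch point, modulus 4/3.
The radius of convergence is the smallest modulus among the singular points: 9/11.
List the singular points by increasing real part (a conjugate pair: the negative imaginary part first).

Radius of convergence at 0: 9/11.
At -4/3: an algebraic (square-root) branch point.
At 9/11: a logarithmic branch point.


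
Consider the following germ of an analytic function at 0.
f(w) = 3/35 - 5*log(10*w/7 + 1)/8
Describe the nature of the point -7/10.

The point is a logarithmic branch point.

The term (-5/8)*log(1 - w/(-7/10)) has argument 1 - -7/10/(-7/10) = 0 at -7/10: a logarithmic (infinitely-sheeted) branch point; the remaining terms are analytic or single-valued there.


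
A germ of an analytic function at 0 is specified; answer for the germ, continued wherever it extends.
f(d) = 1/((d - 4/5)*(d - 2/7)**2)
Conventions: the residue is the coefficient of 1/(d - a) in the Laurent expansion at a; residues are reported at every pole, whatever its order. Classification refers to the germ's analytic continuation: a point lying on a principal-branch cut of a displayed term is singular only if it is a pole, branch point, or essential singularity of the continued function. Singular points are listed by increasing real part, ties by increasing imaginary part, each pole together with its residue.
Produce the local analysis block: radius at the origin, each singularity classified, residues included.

Denominator factor (d - 2/7)^2: pole of order 2 at 2/7, modulus 2/7.
Denominator factor (d - 4/5): pole of order 1 at 4/5, modulus 4/5.
The radius of convergence is the smallest modulus among the singular points: 2/7.
At the order-2 pole 2/7 set g(d) = (d - (2/7))^2*f(d) = 1/(d - 4/5).
Order-2 pole: residue = g'(a); g'(2/7) = -1225/324, so the residue is -1225/324.
At the order-1 pole 4/5 set g(d) = (d - (4/5))*f(d) = (d - 2/7)**(-2).
Simple pole: residue = g(a) at a = 4/5, which is 1225/324.
List the singular points by increasing real part (a conjugate pair: the negative imaginary part first).

Radius of convergence at 0: 2/7.
At 2/7: a pole of order 2; residue -1225/324.
At 4/5: a pole of order 1; residue 1225/324.


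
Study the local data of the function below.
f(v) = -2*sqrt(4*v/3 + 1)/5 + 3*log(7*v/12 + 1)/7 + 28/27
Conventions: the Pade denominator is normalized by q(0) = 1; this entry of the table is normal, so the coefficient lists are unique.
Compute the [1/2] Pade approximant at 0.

The Pade approximant has numerator coefficients [86/135, 128137/103896]; denominator coefficients [1, 15101/7696, 1617/61568].

Taylor coefficients needed (expand at 0): a_0 = 86/135, a_1 = -1/60, a_2 = 23/1440, a_3 = -89/2880.
Write the denominator as Q(v) = 1 + q1*v + q2*v^2. Requiring Q*f - P = O(v^4) with deg P <= 1 kills the coefficients of v^2..v^3 in Q*f:
  v^2: a_2 + q1*a_1 + q2*a_0 = 0, i.e. 23/1440 + (-1/60)*q1 + (86/135)*q2 = 0.
  v^3: a_3 + q1*a_2 + q2*a_1 = 0, i.e. -89/2880 + (23/1440)*q1 + (-1/60)*q2 = 0.
Solving this linear system: q1 = 15101/7696, q2 = 1617/61568.
The numerator is Q*f truncated at degree 1: P0 = a_0 = 86/135; P1 = a_1 + q1*a_0 = 128137/103896.


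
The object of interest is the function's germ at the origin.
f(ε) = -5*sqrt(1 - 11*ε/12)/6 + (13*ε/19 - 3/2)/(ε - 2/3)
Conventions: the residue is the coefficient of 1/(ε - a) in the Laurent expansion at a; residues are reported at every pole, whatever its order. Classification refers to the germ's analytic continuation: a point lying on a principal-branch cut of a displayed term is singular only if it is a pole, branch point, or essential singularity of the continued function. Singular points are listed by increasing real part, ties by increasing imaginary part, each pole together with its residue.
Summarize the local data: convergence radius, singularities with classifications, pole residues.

Denominator factor (ε - 2/3): pole of order 1 at 2/3, modulus 2/3.
Branch term (-5/6)*sqrt(1 - ε/(12/11)): its argument vanishes at ε = 12/11, a square-root branch point, modulus 12/11.
The radius of convergence is the smallest modulus among the singular points: 2/3.
The branch term is analytic at 2/3 and contributes nothing to the residue; only the rational part matters.
At the order-1 pole 2/3 set g(ε) = (ε - (2/3))*(rational part) = 13*ε/19 - 3/2.
Simple pole: residue = g(a) at a = 2/3, which is -119/114.
List the singular points by increasing real part (a conjugate pair: the negative imaginary part first).

Radius of convergence at 0: 2/3.
At 2/3: a pole of order 1; residue -119/114.
At 12/11: an algebraic (square-root) branch point.


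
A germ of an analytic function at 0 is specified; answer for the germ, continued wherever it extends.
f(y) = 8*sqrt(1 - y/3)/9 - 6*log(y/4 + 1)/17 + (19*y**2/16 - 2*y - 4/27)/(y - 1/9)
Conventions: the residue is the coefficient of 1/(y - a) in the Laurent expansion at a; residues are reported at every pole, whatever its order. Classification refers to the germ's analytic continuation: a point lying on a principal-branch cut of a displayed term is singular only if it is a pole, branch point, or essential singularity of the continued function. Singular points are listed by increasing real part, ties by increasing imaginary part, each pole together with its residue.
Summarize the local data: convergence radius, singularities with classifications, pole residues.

Denominator factor (y - 1/9): pole of order 1 at 1/9, modulus 1/9.
Branch term (8/9)*sqrt(1 - y/(3)): its argument vanishes at y = 3, a square-root branch point, modulus 3.
Branch term (-6/17)*log(1 - y/(-4)): its argument vanishes at y = -4, a logarithmic branch point, modulus 4.
The radius of convergence is the smallest modulus among the singular points: 1/9.
The branch terms are analytic at 1/9 and contribute nothing to the residue; only the rational part matters.
At the order-1 pole 1/9 set g(y) = (y - (1/9))*(rational part) = 19*y**2/16 - 2*y - 4/27.
Simple pole: residue = g(a) at a = 1/9, which is -461/1296.
List the singular points by increasing real part (a conjugate pair: the negative imaginary part first).

Radius of convergence at 0: 1/9.
At -4: a logarithmic branch point.
At 1/9: a pole of order 1; residue -461/1296.
At 3: an algebraic (square-root) branch point.


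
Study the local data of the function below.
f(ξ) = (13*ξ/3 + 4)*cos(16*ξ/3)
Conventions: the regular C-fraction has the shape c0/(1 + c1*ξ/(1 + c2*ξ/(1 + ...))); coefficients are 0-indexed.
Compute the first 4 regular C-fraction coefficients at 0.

The regular C-fraction coefficients are [4, -13/12, 739/52, -512/39].

Taylor coefficients (expand at 0): a_0 = 4, a_1 = 13/3, a_2 = -512/9, a_3 = -1664/27.
c0 = a_0 = 4. Peel one level at a time: if S = 1 + c*ξ/S' with S'(0) = 1, then c is the ξ-coefficient of S and S' = c*ξ/(S - 1).
S_1 = c0/f = 1 + (-13/12)*ξ + (739/48)*ξ^2 + ...; c1 = -13/12.
S_2 = c1*ξ/(S_1 - 1) = 1 + (739/52)*ξ + (94592/507)*ξ^2 + ...; c2 = 739/52.
S_3 = c2*ξ/(S_2 - 1) = 1 + (-512/39)*ξ + ...; c3 = -512/39.


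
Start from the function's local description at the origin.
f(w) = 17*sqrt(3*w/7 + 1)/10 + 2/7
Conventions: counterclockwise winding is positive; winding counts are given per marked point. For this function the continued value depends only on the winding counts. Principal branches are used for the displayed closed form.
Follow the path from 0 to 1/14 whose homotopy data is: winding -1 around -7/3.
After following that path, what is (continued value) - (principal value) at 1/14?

The rational part is single-valued and drops out of the difference; each branch term changes only by its own monodromy.
(17/10)*sqrt(1 - w/(-7/3)): winding -1 is odd, the square root flips sign, contributing -2*(17/10)*sqrt(1 - (1/14)/(-7/3)) = -2*(17/10)*sqrt(101/98) = -(17/70)*sqrt(202).
Summing the contributions at w = 1/14 gives -(17/70)*sqrt(202).

Continued minus principal equals -(17/70)*sqrt(202).


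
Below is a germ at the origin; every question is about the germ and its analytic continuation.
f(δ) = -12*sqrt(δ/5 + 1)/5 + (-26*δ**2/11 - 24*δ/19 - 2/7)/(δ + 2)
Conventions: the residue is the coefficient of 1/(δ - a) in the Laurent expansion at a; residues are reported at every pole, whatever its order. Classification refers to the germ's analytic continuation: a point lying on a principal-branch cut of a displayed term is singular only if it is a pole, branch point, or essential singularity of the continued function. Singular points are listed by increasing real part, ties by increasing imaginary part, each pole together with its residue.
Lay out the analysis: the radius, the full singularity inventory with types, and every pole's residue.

Denominator factor (δ + 2): pole of order 1 at -2, modulus 2.
Branch term (-12/5)*sqrt(1 - δ/(-5)): its argument vanishes at δ = -5, a square-root branch point, modulus 5.
The radius of convergence is the smallest modulus among the singular points: 2.
The branch term is analytic at -2 and contributes nothing to the residue; only the rational part matters.
At the order-1 pole -2 set g(δ) = (δ - (-2))*(rational part) = -26*δ**2/11 - 24*δ/19 - 2/7.
Simple pole: residue = g(a) at a = -2, which is -10554/1463.
List the singular points by increasing real part (a conjugate pair: the negative imaginary part first).

Radius of convergence at 0: 2.
At -5: an algebraic (square-root) branch point.
At -2: a pole of order 1; residue -10554/1463.
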